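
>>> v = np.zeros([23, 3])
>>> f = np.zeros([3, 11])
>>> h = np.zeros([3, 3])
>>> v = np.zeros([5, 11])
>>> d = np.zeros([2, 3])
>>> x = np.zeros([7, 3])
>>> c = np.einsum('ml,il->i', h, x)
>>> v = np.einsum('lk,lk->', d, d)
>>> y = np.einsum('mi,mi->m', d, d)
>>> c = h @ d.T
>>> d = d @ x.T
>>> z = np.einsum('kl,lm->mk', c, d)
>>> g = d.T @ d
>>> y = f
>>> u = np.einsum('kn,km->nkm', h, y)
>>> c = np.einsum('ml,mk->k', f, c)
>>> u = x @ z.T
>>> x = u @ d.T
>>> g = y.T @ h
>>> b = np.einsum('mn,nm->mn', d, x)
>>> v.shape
()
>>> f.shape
(3, 11)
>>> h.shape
(3, 3)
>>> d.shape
(2, 7)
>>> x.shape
(7, 2)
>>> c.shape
(2,)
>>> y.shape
(3, 11)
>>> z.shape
(7, 3)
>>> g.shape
(11, 3)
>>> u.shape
(7, 7)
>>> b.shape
(2, 7)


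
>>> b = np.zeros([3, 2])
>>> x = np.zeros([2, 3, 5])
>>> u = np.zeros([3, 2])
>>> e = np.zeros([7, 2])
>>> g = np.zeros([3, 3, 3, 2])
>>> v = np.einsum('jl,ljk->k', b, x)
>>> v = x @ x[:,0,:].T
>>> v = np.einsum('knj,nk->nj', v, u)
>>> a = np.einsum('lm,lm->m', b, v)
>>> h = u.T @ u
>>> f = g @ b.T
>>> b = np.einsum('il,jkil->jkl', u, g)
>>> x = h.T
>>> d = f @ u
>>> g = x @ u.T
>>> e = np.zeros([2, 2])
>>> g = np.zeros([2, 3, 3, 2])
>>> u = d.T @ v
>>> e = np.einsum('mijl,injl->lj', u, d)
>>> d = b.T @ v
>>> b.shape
(3, 3, 2)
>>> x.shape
(2, 2)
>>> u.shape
(2, 3, 3, 2)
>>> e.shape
(2, 3)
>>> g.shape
(2, 3, 3, 2)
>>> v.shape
(3, 2)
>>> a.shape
(2,)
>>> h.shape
(2, 2)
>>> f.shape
(3, 3, 3, 3)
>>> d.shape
(2, 3, 2)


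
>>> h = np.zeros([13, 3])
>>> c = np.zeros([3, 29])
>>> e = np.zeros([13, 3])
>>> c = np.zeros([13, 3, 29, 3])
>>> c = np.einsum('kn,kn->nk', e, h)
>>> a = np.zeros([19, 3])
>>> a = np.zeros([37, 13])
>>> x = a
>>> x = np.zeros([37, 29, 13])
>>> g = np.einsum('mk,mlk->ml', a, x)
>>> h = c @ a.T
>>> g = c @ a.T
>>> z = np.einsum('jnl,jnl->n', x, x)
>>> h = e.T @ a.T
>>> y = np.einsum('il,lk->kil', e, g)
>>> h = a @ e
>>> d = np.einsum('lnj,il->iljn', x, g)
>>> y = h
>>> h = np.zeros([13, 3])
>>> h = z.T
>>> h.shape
(29,)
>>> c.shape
(3, 13)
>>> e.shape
(13, 3)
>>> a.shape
(37, 13)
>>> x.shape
(37, 29, 13)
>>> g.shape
(3, 37)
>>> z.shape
(29,)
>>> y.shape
(37, 3)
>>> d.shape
(3, 37, 13, 29)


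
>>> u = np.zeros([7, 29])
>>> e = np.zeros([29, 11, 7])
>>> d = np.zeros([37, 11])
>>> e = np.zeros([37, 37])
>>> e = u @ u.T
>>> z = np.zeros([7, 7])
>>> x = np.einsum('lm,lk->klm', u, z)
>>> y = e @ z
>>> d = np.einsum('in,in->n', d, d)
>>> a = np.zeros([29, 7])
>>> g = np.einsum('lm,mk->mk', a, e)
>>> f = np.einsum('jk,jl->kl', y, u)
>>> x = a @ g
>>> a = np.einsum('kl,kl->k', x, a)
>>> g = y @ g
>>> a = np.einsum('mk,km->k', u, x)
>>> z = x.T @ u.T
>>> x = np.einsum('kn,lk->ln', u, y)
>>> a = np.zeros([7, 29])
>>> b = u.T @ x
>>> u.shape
(7, 29)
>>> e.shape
(7, 7)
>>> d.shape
(11,)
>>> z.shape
(7, 7)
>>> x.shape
(7, 29)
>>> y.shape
(7, 7)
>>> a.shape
(7, 29)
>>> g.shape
(7, 7)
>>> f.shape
(7, 29)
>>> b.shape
(29, 29)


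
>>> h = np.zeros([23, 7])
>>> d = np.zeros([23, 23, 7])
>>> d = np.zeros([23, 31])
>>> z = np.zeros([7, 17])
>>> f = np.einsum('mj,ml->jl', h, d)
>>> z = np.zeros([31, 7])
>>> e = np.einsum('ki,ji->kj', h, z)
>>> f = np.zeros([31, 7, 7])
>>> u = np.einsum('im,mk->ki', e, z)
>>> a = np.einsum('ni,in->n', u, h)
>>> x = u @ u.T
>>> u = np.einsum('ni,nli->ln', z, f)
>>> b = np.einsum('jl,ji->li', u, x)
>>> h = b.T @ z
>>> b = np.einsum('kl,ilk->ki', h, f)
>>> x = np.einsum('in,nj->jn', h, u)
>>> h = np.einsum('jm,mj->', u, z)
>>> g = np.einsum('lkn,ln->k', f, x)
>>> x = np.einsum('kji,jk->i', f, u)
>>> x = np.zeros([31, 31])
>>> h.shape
()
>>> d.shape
(23, 31)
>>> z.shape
(31, 7)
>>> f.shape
(31, 7, 7)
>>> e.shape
(23, 31)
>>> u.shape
(7, 31)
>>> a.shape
(7,)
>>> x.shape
(31, 31)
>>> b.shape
(7, 31)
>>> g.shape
(7,)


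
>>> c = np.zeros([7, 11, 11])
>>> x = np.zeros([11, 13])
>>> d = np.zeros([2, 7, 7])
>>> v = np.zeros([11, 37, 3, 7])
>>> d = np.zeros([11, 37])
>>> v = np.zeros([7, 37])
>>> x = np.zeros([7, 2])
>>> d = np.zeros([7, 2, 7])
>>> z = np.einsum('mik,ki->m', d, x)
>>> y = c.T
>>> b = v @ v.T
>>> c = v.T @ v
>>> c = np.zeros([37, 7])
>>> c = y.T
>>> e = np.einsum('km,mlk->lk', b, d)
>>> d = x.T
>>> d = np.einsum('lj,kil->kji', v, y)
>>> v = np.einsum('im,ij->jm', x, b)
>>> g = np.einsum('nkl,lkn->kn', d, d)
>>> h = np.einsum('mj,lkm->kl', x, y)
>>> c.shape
(7, 11, 11)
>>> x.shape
(7, 2)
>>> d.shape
(11, 37, 11)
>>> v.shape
(7, 2)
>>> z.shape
(7,)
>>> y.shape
(11, 11, 7)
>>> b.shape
(7, 7)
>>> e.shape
(2, 7)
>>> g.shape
(37, 11)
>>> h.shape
(11, 11)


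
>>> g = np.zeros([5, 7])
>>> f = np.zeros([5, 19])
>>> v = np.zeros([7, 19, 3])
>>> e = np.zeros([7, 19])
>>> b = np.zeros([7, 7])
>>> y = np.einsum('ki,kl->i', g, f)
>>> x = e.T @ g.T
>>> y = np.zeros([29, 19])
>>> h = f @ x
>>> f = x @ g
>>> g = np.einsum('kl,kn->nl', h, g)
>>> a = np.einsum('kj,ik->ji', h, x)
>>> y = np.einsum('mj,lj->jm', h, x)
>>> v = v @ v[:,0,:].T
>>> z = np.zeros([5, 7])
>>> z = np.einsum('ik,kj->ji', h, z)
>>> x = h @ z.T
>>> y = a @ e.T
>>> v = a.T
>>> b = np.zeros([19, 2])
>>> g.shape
(7, 5)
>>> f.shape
(19, 7)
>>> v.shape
(19, 5)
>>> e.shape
(7, 19)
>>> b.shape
(19, 2)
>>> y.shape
(5, 7)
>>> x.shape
(5, 7)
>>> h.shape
(5, 5)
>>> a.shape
(5, 19)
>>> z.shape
(7, 5)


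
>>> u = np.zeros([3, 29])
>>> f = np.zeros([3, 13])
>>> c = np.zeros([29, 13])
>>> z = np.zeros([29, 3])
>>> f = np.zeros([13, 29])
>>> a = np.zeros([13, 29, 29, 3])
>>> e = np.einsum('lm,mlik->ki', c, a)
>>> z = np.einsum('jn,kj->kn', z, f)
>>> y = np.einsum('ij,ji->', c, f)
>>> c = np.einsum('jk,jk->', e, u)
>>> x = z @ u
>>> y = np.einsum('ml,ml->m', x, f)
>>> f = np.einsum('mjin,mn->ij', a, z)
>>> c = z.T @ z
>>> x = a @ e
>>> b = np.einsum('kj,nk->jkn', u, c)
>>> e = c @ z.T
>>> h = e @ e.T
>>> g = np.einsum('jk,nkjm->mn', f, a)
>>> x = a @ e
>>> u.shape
(3, 29)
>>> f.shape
(29, 29)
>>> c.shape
(3, 3)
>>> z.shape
(13, 3)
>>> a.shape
(13, 29, 29, 3)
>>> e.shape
(3, 13)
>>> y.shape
(13,)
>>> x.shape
(13, 29, 29, 13)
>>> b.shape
(29, 3, 3)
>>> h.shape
(3, 3)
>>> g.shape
(3, 13)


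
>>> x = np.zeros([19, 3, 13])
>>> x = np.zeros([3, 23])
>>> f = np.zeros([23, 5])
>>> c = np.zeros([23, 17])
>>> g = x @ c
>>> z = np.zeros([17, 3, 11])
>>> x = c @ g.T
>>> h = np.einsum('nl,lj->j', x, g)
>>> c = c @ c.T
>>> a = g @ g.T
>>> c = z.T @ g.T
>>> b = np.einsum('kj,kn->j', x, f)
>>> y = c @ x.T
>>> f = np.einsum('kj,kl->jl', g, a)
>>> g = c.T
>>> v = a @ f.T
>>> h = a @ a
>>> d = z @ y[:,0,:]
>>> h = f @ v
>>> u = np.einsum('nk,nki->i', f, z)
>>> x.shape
(23, 3)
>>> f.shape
(17, 3)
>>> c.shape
(11, 3, 3)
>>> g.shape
(3, 3, 11)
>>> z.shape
(17, 3, 11)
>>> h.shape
(17, 17)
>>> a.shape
(3, 3)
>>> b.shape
(3,)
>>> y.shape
(11, 3, 23)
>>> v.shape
(3, 17)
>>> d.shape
(17, 3, 23)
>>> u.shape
(11,)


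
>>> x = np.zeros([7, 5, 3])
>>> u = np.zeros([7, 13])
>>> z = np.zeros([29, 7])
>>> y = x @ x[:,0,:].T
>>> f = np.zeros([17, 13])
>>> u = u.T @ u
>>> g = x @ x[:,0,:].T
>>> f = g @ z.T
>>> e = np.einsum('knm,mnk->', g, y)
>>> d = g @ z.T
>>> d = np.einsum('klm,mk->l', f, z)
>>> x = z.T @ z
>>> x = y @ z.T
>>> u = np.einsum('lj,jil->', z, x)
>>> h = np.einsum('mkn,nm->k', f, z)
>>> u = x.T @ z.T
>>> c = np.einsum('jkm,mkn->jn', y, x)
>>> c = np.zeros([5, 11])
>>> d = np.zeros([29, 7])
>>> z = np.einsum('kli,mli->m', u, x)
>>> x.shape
(7, 5, 29)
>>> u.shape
(29, 5, 29)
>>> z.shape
(7,)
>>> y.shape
(7, 5, 7)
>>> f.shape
(7, 5, 29)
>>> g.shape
(7, 5, 7)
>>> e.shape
()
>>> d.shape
(29, 7)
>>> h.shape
(5,)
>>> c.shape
(5, 11)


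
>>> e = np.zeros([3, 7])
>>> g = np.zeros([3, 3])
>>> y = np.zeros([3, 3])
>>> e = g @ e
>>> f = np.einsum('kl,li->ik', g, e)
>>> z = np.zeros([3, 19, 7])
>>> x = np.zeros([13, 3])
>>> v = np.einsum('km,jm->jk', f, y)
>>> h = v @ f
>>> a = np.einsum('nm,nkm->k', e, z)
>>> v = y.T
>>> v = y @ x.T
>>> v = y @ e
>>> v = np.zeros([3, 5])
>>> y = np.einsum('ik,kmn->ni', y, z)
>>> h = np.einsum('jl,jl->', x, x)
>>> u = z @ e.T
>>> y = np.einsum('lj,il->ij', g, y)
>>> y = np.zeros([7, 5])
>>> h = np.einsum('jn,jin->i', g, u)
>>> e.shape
(3, 7)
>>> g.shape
(3, 3)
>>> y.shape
(7, 5)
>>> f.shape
(7, 3)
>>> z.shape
(3, 19, 7)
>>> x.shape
(13, 3)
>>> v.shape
(3, 5)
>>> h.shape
(19,)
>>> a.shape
(19,)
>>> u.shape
(3, 19, 3)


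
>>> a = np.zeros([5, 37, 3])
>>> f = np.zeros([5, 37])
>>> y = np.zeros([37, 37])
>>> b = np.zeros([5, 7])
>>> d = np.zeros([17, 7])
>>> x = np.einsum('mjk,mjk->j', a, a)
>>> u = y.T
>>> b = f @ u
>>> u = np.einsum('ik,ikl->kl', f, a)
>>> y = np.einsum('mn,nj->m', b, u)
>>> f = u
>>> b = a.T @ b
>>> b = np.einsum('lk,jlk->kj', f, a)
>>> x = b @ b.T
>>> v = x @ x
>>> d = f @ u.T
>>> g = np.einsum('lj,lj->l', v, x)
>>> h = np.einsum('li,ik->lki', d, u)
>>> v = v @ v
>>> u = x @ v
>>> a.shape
(5, 37, 3)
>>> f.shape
(37, 3)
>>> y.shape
(5,)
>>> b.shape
(3, 5)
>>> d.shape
(37, 37)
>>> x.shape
(3, 3)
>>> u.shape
(3, 3)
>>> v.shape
(3, 3)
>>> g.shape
(3,)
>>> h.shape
(37, 3, 37)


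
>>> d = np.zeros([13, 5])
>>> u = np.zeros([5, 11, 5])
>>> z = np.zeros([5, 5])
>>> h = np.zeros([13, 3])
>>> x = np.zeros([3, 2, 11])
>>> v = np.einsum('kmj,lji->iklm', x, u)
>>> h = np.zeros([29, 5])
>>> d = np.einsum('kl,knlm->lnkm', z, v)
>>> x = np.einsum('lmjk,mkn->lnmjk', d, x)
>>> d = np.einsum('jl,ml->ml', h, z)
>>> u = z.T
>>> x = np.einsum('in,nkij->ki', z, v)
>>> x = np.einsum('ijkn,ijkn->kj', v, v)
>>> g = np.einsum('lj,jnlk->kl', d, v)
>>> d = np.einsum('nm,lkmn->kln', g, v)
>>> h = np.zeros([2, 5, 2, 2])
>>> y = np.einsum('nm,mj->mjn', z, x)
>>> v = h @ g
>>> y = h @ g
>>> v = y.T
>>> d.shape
(3, 5, 2)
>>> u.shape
(5, 5)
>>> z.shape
(5, 5)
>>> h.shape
(2, 5, 2, 2)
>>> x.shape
(5, 3)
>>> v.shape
(5, 2, 5, 2)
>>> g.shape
(2, 5)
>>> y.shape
(2, 5, 2, 5)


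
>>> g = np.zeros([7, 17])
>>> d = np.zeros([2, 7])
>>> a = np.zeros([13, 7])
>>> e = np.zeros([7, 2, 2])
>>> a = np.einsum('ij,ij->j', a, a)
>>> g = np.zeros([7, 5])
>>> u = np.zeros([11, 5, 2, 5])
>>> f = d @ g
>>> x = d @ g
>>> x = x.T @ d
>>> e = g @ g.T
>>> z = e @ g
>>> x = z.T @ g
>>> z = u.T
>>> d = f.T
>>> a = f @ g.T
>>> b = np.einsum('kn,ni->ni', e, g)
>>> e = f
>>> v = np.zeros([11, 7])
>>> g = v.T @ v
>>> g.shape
(7, 7)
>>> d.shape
(5, 2)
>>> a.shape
(2, 7)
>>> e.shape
(2, 5)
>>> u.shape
(11, 5, 2, 5)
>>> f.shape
(2, 5)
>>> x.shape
(5, 5)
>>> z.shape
(5, 2, 5, 11)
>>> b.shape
(7, 5)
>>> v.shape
(11, 7)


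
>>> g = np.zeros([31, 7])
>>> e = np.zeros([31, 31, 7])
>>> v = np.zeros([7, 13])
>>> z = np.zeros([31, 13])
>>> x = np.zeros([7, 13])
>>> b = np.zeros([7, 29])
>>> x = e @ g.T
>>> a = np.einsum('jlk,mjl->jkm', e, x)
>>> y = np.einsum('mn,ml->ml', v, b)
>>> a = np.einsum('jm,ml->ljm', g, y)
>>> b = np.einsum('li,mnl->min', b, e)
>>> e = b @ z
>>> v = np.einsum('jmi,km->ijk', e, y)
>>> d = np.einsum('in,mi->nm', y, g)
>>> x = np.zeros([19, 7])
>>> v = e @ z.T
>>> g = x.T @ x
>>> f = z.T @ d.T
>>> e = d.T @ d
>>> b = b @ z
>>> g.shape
(7, 7)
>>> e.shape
(31, 31)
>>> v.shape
(31, 29, 31)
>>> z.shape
(31, 13)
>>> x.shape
(19, 7)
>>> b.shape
(31, 29, 13)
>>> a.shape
(29, 31, 7)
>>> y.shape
(7, 29)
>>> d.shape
(29, 31)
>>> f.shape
(13, 29)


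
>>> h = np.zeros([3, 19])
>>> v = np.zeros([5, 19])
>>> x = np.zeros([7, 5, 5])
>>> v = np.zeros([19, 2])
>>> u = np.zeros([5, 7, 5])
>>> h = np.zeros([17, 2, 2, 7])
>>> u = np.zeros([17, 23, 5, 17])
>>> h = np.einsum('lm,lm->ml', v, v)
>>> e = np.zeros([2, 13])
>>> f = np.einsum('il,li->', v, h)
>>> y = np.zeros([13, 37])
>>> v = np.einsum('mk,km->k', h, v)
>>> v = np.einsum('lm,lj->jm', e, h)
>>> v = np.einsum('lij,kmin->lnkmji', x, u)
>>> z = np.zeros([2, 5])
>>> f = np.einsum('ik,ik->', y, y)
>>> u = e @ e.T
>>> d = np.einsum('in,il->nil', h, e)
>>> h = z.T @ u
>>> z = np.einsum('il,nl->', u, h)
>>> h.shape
(5, 2)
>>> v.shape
(7, 17, 17, 23, 5, 5)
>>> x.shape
(7, 5, 5)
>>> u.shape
(2, 2)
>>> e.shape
(2, 13)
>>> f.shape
()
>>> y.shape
(13, 37)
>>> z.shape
()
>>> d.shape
(19, 2, 13)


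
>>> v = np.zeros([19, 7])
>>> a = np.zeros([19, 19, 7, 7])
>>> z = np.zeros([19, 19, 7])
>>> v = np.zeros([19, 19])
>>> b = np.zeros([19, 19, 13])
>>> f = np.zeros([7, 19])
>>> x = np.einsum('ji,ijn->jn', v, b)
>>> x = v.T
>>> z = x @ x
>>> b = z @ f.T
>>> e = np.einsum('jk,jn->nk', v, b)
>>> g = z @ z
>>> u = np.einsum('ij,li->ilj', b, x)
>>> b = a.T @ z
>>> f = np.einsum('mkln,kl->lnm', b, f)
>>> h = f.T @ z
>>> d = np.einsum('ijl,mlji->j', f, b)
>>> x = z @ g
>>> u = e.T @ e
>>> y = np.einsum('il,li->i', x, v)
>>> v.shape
(19, 19)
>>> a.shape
(19, 19, 7, 7)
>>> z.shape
(19, 19)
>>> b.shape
(7, 7, 19, 19)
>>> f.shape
(19, 19, 7)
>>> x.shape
(19, 19)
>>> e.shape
(7, 19)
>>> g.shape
(19, 19)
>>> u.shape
(19, 19)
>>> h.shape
(7, 19, 19)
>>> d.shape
(19,)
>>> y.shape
(19,)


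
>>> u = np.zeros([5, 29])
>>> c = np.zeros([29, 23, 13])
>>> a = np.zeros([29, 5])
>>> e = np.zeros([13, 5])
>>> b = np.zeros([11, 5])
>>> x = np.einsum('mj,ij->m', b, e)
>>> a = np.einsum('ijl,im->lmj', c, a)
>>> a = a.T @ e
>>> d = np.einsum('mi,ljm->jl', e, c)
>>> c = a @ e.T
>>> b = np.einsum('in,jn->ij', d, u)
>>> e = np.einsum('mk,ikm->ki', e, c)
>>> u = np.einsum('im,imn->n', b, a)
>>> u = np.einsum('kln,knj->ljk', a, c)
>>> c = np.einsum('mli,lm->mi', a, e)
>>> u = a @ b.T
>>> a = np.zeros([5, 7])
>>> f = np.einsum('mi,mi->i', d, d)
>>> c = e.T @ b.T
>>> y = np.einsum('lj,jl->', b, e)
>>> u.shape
(23, 5, 23)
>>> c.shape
(23, 23)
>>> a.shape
(5, 7)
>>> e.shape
(5, 23)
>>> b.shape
(23, 5)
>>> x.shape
(11,)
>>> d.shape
(23, 29)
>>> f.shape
(29,)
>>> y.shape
()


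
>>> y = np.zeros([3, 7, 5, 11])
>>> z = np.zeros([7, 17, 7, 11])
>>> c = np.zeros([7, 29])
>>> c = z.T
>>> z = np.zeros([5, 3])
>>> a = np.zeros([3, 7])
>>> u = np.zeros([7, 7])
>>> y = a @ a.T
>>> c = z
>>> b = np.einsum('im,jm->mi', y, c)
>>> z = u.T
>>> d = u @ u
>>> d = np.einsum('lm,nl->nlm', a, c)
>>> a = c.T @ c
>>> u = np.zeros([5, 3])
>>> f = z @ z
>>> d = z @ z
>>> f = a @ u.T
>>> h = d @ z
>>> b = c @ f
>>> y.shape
(3, 3)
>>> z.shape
(7, 7)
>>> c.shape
(5, 3)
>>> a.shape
(3, 3)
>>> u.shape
(5, 3)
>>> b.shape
(5, 5)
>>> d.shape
(7, 7)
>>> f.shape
(3, 5)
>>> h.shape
(7, 7)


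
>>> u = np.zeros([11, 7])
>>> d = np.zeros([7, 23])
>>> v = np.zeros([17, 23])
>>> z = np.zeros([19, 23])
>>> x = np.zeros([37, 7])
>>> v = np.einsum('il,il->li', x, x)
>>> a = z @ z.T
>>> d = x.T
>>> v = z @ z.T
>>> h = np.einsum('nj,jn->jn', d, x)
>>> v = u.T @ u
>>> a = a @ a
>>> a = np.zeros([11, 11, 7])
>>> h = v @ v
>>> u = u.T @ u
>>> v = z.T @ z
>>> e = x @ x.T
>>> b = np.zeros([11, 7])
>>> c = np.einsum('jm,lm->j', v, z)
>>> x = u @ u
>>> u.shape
(7, 7)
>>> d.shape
(7, 37)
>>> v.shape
(23, 23)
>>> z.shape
(19, 23)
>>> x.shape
(7, 7)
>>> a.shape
(11, 11, 7)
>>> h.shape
(7, 7)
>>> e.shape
(37, 37)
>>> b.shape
(11, 7)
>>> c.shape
(23,)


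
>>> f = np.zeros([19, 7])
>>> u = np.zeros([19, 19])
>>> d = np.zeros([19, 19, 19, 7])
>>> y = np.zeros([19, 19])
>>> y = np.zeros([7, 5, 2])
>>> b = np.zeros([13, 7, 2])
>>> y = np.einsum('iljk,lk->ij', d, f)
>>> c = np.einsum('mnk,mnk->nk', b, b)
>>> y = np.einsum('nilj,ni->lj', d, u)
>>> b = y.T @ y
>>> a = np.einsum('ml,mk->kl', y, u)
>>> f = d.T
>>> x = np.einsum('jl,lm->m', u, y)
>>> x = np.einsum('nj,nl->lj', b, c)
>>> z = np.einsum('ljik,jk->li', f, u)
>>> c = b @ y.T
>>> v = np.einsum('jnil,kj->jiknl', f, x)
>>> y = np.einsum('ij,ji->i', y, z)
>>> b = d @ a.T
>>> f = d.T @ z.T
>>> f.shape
(7, 19, 19, 7)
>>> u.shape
(19, 19)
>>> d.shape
(19, 19, 19, 7)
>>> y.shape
(19,)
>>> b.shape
(19, 19, 19, 19)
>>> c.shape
(7, 19)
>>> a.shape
(19, 7)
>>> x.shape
(2, 7)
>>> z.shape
(7, 19)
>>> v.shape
(7, 19, 2, 19, 19)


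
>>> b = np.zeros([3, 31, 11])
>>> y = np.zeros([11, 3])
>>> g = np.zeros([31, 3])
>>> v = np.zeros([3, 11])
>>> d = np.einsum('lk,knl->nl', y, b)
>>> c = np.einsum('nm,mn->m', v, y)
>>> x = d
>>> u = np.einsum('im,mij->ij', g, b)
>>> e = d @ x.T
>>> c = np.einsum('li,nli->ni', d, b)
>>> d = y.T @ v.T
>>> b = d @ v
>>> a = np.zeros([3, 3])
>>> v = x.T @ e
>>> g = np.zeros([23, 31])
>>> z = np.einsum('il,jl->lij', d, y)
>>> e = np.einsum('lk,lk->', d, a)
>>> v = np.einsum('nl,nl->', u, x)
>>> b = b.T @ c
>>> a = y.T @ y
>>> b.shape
(11, 11)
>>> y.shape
(11, 3)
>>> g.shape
(23, 31)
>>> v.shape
()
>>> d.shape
(3, 3)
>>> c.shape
(3, 11)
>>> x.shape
(31, 11)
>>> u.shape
(31, 11)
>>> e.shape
()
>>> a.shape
(3, 3)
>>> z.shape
(3, 3, 11)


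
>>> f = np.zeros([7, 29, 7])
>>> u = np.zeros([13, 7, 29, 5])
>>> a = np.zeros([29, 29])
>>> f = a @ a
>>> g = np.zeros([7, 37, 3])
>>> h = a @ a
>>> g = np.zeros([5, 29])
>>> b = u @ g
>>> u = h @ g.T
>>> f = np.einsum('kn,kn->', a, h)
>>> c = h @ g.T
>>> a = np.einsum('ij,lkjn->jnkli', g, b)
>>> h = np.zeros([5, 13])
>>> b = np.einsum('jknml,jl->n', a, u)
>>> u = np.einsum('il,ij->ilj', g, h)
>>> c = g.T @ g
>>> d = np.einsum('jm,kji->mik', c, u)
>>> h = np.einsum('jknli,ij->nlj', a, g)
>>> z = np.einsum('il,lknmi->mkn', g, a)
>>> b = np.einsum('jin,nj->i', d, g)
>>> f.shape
()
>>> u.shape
(5, 29, 13)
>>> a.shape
(29, 29, 7, 13, 5)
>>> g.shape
(5, 29)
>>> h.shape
(7, 13, 29)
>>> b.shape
(13,)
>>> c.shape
(29, 29)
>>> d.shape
(29, 13, 5)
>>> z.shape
(13, 29, 7)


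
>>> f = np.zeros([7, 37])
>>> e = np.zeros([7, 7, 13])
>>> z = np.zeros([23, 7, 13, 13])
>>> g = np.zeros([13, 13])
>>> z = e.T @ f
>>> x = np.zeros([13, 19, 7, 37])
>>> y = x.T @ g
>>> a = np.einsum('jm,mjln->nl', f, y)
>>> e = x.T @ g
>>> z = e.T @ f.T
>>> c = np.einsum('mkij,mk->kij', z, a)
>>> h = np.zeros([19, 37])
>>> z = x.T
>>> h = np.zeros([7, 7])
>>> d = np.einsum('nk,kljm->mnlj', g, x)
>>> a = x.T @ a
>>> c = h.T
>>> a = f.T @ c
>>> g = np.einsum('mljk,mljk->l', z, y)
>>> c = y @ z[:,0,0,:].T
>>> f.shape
(7, 37)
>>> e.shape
(37, 7, 19, 13)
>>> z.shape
(37, 7, 19, 13)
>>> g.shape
(7,)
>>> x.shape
(13, 19, 7, 37)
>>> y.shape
(37, 7, 19, 13)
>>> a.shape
(37, 7)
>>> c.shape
(37, 7, 19, 37)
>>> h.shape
(7, 7)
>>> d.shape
(37, 13, 19, 7)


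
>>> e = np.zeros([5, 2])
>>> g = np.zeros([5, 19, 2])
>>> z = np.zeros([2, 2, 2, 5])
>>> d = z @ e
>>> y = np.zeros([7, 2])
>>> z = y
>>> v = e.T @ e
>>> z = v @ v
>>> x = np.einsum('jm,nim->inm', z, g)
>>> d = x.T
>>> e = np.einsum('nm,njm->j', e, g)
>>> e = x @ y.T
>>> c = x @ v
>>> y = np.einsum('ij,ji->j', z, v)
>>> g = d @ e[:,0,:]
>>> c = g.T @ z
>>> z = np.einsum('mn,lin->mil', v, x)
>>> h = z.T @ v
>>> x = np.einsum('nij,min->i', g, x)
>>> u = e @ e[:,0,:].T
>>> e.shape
(19, 5, 7)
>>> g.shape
(2, 5, 7)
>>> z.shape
(2, 5, 19)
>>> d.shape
(2, 5, 19)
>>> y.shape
(2,)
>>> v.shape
(2, 2)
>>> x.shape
(5,)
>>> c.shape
(7, 5, 2)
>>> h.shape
(19, 5, 2)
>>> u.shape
(19, 5, 19)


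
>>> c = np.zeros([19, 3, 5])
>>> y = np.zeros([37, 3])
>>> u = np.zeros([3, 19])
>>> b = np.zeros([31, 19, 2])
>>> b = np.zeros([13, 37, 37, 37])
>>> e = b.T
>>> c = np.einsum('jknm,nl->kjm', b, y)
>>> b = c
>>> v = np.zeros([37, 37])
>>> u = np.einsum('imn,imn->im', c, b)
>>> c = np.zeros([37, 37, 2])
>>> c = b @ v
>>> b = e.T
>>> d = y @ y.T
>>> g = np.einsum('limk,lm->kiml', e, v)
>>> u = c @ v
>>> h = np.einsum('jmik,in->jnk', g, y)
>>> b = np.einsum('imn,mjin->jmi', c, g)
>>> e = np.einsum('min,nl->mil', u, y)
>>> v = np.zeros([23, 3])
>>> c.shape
(37, 13, 37)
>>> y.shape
(37, 3)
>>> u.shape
(37, 13, 37)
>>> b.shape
(37, 13, 37)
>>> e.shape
(37, 13, 3)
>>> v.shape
(23, 3)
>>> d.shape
(37, 37)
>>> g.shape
(13, 37, 37, 37)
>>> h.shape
(13, 3, 37)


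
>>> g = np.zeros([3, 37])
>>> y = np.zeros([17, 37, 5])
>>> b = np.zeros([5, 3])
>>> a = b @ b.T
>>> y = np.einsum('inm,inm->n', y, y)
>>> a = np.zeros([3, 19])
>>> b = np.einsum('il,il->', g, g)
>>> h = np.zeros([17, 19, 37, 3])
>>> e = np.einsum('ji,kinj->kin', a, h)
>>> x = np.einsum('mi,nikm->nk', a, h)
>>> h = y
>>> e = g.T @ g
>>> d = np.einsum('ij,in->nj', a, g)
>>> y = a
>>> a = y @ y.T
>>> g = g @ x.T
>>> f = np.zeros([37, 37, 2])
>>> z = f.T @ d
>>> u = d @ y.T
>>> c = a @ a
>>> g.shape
(3, 17)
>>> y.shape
(3, 19)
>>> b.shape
()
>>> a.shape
(3, 3)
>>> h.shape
(37,)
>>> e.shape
(37, 37)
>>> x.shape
(17, 37)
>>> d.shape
(37, 19)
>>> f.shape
(37, 37, 2)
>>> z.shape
(2, 37, 19)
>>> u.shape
(37, 3)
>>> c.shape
(3, 3)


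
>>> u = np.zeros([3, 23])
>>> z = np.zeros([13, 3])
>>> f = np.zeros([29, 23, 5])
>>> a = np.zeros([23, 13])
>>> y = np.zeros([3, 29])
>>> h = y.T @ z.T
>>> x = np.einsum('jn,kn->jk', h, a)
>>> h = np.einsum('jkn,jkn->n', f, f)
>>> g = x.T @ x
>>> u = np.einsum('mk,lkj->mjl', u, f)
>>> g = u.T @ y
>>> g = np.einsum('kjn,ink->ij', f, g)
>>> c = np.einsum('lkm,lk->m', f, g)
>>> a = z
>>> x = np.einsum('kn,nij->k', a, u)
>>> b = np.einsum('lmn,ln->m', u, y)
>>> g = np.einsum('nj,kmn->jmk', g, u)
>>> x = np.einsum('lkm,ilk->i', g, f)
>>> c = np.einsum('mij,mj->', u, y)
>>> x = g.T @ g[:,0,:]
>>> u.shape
(3, 5, 29)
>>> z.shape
(13, 3)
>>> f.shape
(29, 23, 5)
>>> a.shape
(13, 3)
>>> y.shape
(3, 29)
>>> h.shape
(5,)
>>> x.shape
(3, 5, 3)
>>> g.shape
(23, 5, 3)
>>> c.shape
()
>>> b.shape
(5,)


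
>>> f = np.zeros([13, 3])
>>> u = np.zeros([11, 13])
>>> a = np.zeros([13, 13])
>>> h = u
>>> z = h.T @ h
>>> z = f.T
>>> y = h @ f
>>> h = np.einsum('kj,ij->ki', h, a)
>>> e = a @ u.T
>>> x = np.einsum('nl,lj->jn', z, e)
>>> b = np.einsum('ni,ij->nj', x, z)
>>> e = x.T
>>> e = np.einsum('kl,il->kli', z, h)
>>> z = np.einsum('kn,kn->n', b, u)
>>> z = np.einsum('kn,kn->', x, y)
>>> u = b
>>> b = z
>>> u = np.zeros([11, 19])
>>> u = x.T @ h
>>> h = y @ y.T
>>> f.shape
(13, 3)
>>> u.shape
(3, 13)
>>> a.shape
(13, 13)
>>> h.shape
(11, 11)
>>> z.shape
()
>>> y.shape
(11, 3)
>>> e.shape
(3, 13, 11)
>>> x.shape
(11, 3)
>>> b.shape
()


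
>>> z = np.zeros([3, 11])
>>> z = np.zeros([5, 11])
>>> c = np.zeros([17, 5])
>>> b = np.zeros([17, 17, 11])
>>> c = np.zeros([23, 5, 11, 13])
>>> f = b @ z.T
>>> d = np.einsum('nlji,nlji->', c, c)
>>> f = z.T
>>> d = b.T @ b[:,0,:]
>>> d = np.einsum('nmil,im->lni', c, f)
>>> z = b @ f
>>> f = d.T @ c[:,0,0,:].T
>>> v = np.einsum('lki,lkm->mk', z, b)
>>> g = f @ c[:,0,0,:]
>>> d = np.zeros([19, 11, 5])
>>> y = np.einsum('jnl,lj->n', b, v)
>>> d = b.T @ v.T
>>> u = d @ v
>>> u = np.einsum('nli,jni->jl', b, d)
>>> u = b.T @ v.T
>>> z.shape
(17, 17, 5)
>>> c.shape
(23, 5, 11, 13)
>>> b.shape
(17, 17, 11)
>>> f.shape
(11, 23, 23)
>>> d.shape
(11, 17, 11)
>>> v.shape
(11, 17)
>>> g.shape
(11, 23, 13)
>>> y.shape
(17,)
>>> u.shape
(11, 17, 11)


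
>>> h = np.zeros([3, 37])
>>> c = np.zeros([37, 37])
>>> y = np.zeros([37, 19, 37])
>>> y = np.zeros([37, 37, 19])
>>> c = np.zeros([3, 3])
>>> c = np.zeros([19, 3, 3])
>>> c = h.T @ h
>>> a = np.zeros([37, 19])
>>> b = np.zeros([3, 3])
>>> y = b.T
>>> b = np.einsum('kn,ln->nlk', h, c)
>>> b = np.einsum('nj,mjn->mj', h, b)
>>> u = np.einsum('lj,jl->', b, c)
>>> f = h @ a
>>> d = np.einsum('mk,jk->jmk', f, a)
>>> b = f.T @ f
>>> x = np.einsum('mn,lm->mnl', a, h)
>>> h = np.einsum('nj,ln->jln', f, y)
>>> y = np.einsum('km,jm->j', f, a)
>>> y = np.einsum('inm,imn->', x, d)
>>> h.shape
(19, 3, 3)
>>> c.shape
(37, 37)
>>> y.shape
()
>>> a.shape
(37, 19)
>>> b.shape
(19, 19)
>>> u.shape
()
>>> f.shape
(3, 19)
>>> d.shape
(37, 3, 19)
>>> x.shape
(37, 19, 3)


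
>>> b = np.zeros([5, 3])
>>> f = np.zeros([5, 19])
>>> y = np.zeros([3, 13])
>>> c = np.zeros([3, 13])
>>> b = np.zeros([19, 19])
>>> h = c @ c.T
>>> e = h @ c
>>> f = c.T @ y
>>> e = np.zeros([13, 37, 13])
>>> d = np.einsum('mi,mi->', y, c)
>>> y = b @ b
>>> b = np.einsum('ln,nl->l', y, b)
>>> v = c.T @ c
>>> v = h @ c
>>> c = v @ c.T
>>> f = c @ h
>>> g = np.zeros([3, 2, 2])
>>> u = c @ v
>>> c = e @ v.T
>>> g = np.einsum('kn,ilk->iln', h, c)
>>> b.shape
(19,)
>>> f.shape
(3, 3)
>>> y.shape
(19, 19)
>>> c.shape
(13, 37, 3)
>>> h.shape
(3, 3)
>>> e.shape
(13, 37, 13)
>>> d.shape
()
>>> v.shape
(3, 13)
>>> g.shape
(13, 37, 3)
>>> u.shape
(3, 13)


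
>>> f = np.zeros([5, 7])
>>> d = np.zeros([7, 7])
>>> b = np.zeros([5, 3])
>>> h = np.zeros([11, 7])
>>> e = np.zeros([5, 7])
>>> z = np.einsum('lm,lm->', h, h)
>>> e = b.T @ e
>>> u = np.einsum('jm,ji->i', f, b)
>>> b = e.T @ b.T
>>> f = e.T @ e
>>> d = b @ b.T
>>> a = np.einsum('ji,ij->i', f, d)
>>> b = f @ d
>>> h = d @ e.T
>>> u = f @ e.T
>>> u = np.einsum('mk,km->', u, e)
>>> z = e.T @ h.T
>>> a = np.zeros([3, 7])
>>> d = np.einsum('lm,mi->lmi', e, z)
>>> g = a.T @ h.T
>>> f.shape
(7, 7)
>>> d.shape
(3, 7, 7)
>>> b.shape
(7, 7)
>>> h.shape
(7, 3)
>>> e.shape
(3, 7)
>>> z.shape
(7, 7)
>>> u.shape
()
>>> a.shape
(3, 7)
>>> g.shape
(7, 7)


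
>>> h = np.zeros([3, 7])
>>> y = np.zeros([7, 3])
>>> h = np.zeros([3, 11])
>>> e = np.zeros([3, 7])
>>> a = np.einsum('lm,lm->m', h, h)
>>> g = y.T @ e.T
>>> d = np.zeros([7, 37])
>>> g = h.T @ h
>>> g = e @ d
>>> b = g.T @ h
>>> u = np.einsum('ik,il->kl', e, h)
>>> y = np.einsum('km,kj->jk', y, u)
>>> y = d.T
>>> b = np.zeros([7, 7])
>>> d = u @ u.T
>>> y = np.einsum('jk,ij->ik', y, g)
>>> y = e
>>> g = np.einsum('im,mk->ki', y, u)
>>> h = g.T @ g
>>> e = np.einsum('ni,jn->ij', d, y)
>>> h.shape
(3, 3)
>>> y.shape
(3, 7)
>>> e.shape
(7, 3)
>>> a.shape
(11,)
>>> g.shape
(11, 3)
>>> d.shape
(7, 7)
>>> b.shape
(7, 7)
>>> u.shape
(7, 11)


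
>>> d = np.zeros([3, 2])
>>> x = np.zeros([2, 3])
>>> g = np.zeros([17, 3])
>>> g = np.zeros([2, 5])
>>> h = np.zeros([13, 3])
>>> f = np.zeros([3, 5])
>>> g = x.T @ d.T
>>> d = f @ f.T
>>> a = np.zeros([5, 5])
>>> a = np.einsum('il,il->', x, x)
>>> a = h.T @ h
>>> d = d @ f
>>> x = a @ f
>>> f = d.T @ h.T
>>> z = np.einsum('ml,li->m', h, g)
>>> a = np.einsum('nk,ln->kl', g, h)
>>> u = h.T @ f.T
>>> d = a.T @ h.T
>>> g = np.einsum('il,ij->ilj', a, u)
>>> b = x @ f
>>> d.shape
(13, 13)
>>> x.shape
(3, 5)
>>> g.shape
(3, 13, 5)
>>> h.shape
(13, 3)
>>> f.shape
(5, 13)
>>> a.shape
(3, 13)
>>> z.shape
(13,)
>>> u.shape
(3, 5)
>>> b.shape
(3, 13)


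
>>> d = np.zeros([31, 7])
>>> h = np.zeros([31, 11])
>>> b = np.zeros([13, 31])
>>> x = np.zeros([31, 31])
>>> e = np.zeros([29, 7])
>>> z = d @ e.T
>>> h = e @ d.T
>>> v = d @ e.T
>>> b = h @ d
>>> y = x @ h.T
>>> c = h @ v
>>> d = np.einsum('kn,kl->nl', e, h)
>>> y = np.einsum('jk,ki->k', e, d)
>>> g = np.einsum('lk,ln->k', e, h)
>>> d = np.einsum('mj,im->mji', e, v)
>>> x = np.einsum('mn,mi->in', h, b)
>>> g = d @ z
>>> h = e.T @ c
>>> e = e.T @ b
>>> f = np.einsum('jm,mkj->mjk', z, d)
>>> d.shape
(29, 7, 31)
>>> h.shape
(7, 29)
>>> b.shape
(29, 7)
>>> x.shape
(7, 31)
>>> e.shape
(7, 7)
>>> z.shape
(31, 29)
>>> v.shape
(31, 29)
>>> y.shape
(7,)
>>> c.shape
(29, 29)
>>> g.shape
(29, 7, 29)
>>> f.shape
(29, 31, 7)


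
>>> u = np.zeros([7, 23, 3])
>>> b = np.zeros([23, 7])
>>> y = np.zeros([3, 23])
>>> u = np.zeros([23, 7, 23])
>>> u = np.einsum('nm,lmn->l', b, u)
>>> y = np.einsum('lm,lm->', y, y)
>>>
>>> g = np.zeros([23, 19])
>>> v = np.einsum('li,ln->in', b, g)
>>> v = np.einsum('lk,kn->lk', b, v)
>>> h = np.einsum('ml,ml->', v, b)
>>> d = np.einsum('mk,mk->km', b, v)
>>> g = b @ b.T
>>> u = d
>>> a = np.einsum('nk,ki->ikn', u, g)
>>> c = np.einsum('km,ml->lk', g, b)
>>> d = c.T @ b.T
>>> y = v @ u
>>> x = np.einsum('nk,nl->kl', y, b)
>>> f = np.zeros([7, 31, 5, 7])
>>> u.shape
(7, 23)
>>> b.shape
(23, 7)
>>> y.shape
(23, 23)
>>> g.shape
(23, 23)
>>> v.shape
(23, 7)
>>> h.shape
()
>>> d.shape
(23, 23)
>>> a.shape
(23, 23, 7)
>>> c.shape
(7, 23)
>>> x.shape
(23, 7)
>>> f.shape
(7, 31, 5, 7)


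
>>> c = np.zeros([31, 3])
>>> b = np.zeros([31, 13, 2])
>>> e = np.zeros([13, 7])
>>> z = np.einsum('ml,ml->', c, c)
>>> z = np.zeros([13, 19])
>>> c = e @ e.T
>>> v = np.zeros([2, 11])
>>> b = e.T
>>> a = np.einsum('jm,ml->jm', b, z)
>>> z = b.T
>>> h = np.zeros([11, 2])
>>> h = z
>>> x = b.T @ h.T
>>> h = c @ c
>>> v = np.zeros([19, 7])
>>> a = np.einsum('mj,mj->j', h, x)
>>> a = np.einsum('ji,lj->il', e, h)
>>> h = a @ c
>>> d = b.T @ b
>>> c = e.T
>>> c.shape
(7, 13)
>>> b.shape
(7, 13)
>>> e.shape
(13, 7)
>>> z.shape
(13, 7)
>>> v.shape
(19, 7)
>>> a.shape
(7, 13)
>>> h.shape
(7, 13)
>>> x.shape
(13, 13)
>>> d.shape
(13, 13)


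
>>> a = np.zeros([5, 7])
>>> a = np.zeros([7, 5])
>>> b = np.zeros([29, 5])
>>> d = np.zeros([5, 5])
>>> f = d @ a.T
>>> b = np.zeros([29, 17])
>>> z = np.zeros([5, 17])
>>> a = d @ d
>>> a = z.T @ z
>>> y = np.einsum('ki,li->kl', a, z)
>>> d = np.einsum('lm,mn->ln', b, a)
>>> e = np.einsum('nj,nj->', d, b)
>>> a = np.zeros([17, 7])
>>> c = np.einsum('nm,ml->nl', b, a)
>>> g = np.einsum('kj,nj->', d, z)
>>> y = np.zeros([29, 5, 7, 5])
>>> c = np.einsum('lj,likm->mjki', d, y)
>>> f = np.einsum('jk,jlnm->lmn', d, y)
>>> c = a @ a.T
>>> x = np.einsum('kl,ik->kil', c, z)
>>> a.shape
(17, 7)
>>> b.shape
(29, 17)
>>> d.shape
(29, 17)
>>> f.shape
(5, 5, 7)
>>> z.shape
(5, 17)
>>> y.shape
(29, 5, 7, 5)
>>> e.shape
()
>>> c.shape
(17, 17)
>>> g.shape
()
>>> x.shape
(17, 5, 17)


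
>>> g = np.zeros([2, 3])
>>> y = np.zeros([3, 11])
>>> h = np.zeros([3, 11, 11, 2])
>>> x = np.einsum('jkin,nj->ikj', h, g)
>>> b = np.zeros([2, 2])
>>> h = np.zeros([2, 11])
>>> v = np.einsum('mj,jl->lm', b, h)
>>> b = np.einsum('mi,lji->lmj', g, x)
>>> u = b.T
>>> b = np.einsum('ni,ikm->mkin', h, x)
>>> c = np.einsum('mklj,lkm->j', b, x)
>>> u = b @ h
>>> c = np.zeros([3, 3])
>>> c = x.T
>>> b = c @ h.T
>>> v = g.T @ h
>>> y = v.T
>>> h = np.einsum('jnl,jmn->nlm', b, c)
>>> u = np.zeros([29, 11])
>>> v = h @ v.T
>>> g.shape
(2, 3)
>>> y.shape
(11, 3)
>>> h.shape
(11, 2, 11)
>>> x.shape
(11, 11, 3)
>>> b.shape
(3, 11, 2)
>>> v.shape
(11, 2, 3)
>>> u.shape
(29, 11)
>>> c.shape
(3, 11, 11)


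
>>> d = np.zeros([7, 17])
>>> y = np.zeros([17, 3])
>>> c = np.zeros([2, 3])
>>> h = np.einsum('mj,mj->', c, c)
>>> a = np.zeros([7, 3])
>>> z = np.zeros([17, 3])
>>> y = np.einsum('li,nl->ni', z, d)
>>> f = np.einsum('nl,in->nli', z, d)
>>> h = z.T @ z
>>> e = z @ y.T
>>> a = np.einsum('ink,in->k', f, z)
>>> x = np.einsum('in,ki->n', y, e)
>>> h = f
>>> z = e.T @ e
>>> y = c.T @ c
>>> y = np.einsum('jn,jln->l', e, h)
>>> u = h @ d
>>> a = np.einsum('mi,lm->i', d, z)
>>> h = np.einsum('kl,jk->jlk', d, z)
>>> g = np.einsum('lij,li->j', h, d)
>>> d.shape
(7, 17)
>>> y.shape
(3,)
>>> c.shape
(2, 3)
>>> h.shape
(7, 17, 7)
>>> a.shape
(17,)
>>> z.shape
(7, 7)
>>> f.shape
(17, 3, 7)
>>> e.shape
(17, 7)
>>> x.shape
(3,)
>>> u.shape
(17, 3, 17)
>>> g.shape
(7,)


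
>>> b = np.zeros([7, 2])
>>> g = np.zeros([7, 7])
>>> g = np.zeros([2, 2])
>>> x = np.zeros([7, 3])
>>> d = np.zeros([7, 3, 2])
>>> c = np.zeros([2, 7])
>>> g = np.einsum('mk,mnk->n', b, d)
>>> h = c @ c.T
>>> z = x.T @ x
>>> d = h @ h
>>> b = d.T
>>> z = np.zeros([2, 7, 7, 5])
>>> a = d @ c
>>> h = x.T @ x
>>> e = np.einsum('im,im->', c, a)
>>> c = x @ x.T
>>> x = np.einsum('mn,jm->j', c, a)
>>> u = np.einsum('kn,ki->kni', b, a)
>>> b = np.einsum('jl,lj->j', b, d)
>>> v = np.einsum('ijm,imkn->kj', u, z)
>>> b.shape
(2,)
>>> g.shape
(3,)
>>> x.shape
(2,)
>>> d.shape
(2, 2)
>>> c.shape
(7, 7)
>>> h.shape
(3, 3)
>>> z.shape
(2, 7, 7, 5)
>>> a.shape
(2, 7)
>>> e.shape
()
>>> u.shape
(2, 2, 7)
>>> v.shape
(7, 2)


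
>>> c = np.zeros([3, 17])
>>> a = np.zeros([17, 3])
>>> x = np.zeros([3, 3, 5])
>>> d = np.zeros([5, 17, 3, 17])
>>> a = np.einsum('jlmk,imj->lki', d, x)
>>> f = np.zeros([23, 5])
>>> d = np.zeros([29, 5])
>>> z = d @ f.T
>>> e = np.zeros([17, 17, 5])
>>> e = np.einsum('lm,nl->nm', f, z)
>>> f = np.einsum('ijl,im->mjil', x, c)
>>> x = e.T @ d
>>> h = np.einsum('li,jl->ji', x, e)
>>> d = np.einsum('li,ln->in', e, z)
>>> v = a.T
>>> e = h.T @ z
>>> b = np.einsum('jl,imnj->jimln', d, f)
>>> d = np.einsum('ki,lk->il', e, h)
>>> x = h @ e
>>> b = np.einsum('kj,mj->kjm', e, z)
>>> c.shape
(3, 17)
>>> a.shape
(17, 17, 3)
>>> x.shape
(29, 23)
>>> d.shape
(23, 29)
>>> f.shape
(17, 3, 3, 5)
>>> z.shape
(29, 23)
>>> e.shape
(5, 23)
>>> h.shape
(29, 5)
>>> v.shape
(3, 17, 17)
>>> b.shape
(5, 23, 29)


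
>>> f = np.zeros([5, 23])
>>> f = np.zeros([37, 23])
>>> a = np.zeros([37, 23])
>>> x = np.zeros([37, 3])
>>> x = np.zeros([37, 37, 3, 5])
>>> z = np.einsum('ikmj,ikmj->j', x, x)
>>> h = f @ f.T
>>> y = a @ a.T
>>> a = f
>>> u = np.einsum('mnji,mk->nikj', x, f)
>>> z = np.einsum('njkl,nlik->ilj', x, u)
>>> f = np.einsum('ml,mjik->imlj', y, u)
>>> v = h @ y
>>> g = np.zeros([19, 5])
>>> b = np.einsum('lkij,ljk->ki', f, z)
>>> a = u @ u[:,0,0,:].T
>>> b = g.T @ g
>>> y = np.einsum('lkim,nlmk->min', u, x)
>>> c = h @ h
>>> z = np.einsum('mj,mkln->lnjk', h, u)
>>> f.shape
(23, 37, 37, 5)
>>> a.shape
(37, 5, 23, 37)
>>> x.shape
(37, 37, 3, 5)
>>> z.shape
(23, 3, 37, 5)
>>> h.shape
(37, 37)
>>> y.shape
(3, 23, 37)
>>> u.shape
(37, 5, 23, 3)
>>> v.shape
(37, 37)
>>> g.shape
(19, 5)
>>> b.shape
(5, 5)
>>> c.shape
(37, 37)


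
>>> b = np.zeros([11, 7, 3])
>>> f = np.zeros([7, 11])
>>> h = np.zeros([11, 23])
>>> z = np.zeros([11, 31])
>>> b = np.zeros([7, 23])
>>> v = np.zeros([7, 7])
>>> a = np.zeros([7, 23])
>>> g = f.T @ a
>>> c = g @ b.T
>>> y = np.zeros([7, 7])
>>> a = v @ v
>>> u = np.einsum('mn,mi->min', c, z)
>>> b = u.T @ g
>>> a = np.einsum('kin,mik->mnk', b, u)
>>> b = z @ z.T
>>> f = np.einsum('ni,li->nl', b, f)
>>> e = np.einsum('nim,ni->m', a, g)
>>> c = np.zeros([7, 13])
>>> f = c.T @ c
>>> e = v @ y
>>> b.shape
(11, 11)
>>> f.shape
(13, 13)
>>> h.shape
(11, 23)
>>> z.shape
(11, 31)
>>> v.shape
(7, 7)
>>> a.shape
(11, 23, 7)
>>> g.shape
(11, 23)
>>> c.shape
(7, 13)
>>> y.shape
(7, 7)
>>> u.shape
(11, 31, 7)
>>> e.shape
(7, 7)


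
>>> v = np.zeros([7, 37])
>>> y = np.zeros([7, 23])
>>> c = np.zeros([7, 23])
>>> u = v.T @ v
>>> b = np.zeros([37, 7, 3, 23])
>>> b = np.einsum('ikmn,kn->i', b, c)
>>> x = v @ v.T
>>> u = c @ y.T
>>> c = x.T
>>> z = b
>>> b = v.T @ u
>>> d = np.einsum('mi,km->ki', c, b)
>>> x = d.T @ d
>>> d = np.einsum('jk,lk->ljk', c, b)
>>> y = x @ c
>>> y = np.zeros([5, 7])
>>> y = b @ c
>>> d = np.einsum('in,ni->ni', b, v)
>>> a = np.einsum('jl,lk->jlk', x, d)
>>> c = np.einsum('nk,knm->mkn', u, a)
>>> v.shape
(7, 37)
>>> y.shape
(37, 7)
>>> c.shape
(37, 7, 7)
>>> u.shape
(7, 7)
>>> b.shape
(37, 7)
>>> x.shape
(7, 7)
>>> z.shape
(37,)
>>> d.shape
(7, 37)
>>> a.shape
(7, 7, 37)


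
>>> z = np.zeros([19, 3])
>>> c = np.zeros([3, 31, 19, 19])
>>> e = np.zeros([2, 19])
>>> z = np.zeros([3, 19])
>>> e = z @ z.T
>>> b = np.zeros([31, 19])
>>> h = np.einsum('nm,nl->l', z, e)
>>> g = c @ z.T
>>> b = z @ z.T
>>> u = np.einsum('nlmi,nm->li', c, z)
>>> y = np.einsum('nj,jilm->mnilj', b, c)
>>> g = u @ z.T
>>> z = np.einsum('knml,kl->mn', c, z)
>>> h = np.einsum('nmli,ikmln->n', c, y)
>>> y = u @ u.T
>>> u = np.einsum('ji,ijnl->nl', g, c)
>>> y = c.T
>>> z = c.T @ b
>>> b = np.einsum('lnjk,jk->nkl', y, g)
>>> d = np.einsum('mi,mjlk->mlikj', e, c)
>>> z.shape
(19, 19, 31, 3)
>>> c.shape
(3, 31, 19, 19)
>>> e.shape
(3, 3)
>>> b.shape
(19, 3, 19)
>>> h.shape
(3,)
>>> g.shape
(31, 3)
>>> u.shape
(19, 19)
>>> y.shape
(19, 19, 31, 3)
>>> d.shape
(3, 19, 3, 19, 31)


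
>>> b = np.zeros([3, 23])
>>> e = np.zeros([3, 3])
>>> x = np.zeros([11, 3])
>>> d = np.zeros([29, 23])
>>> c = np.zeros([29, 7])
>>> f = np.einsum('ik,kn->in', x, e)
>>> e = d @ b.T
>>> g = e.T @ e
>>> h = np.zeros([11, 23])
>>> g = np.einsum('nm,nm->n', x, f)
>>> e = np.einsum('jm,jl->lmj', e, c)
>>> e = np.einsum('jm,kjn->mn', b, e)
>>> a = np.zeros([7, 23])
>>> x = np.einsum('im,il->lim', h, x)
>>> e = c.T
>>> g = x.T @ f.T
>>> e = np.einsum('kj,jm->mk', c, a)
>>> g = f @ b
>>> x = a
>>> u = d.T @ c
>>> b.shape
(3, 23)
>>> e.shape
(23, 29)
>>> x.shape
(7, 23)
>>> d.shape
(29, 23)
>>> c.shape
(29, 7)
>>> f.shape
(11, 3)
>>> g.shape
(11, 23)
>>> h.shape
(11, 23)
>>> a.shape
(7, 23)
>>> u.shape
(23, 7)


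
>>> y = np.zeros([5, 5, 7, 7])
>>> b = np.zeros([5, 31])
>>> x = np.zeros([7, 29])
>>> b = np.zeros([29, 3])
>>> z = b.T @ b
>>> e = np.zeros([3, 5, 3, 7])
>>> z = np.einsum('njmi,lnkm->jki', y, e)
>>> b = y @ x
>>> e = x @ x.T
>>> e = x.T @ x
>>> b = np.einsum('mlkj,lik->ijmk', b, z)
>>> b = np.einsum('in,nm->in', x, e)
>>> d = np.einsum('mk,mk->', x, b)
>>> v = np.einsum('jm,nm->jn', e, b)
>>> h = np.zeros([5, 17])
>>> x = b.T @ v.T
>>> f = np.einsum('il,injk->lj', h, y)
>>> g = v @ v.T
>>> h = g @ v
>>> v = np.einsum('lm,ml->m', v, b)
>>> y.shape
(5, 5, 7, 7)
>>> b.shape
(7, 29)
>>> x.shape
(29, 29)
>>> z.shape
(5, 3, 7)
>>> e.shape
(29, 29)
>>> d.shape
()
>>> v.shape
(7,)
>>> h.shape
(29, 7)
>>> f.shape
(17, 7)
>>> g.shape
(29, 29)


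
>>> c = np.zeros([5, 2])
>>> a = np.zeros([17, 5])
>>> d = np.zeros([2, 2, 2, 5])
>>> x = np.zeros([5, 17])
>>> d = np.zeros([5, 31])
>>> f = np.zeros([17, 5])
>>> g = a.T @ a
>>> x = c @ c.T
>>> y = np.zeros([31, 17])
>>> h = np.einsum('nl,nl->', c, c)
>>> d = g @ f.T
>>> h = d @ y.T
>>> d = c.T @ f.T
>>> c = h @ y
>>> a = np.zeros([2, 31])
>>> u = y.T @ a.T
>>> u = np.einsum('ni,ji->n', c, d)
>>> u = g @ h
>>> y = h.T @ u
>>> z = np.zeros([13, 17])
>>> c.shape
(5, 17)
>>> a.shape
(2, 31)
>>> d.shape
(2, 17)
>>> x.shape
(5, 5)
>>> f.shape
(17, 5)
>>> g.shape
(5, 5)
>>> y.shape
(31, 31)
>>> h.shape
(5, 31)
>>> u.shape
(5, 31)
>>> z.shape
(13, 17)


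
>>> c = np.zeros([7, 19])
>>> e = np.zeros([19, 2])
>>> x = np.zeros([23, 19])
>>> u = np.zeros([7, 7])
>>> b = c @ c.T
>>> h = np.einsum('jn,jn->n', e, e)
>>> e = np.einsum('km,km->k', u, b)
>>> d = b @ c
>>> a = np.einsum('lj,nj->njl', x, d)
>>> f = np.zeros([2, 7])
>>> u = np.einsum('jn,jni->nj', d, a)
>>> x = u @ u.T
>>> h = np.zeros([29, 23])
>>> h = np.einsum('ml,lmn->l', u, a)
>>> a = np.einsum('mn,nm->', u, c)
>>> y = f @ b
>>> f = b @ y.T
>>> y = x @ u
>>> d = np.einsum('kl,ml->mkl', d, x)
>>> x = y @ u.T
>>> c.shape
(7, 19)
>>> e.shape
(7,)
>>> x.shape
(19, 19)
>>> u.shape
(19, 7)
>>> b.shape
(7, 7)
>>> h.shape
(7,)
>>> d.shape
(19, 7, 19)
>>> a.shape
()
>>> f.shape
(7, 2)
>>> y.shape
(19, 7)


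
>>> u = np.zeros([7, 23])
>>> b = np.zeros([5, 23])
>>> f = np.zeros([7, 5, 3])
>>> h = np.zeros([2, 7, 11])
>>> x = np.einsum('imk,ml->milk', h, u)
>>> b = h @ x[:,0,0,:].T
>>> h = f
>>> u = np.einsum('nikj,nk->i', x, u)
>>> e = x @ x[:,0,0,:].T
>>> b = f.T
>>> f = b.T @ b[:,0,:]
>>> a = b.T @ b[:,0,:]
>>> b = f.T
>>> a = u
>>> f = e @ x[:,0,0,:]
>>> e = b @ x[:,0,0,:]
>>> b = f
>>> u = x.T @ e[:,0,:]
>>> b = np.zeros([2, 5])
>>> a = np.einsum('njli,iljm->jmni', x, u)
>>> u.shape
(11, 23, 2, 11)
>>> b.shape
(2, 5)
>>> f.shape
(7, 2, 23, 11)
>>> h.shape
(7, 5, 3)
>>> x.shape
(7, 2, 23, 11)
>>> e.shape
(7, 5, 11)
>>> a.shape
(2, 11, 7, 11)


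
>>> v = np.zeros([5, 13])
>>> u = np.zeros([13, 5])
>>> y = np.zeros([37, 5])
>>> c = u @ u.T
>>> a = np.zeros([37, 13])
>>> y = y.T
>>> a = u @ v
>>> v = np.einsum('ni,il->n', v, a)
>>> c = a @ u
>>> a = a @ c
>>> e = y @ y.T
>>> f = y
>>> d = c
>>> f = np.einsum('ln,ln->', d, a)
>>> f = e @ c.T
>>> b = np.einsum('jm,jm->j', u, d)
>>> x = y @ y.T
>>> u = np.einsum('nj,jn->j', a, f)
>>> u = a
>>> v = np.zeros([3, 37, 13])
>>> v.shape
(3, 37, 13)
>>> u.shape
(13, 5)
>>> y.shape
(5, 37)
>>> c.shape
(13, 5)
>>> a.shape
(13, 5)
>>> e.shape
(5, 5)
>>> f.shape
(5, 13)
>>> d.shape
(13, 5)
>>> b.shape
(13,)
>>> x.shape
(5, 5)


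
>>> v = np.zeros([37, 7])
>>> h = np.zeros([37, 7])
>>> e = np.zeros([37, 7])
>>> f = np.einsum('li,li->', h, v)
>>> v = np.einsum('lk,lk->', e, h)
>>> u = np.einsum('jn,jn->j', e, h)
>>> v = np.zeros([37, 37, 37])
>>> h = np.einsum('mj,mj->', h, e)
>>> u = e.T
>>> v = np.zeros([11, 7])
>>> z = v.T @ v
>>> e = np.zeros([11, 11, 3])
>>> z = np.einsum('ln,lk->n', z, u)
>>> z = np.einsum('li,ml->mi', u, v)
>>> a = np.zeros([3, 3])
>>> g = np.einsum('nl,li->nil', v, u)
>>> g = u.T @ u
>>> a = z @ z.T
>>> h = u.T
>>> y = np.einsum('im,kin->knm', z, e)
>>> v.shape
(11, 7)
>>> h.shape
(37, 7)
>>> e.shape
(11, 11, 3)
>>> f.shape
()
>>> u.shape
(7, 37)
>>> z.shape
(11, 37)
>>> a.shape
(11, 11)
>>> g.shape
(37, 37)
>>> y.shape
(11, 3, 37)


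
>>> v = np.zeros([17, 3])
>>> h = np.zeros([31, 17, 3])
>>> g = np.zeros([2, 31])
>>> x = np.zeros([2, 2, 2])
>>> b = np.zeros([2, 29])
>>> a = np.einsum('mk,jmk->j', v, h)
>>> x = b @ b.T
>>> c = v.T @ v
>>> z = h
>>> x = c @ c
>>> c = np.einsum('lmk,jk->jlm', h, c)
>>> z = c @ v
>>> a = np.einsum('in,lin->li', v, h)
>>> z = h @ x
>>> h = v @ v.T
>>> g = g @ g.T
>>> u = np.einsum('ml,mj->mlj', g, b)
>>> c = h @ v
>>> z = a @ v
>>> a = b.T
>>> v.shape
(17, 3)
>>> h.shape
(17, 17)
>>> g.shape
(2, 2)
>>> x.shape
(3, 3)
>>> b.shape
(2, 29)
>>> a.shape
(29, 2)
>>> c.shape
(17, 3)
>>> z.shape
(31, 3)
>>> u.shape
(2, 2, 29)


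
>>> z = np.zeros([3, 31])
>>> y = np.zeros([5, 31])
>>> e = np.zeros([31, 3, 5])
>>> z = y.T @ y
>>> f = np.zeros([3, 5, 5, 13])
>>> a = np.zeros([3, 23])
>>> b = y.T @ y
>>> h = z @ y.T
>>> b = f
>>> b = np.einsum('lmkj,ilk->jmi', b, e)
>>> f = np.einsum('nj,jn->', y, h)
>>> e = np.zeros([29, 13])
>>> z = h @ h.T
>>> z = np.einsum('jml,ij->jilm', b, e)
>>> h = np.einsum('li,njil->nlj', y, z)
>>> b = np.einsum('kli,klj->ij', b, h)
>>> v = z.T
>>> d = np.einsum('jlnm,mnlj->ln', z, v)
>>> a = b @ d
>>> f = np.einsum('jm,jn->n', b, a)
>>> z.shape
(13, 29, 31, 5)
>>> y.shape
(5, 31)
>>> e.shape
(29, 13)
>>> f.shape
(31,)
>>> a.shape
(31, 31)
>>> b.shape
(31, 29)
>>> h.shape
(13, 5, 29)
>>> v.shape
(5, 31, 29, 13)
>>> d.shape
(29, 31)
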